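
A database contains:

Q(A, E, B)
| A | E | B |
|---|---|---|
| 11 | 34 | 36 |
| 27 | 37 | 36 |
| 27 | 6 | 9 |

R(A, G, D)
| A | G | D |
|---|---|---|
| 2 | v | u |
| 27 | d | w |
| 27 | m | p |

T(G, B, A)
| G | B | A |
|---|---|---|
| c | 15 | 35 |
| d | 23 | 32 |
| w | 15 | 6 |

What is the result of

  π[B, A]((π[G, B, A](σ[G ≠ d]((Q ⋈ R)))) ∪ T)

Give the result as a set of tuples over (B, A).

Q ⋈ R (natural join on A): {(27, 37, 36, d, w), (27, 37, 36, m, p), (27, 6, 9, d, w), (27, 6, 9, m, p)}
Apply σ_{G ≠ d}; surviving tuples: {(27, 37, 36, m, p), (27, 6, 9, m, p)}
Keep only column(s) G, B, A: {(m, 36, 27), (m, 9, 27)}
Union: {(m, 36, 27), (m, 9, 27)} with {(c, 15, 35), (d, 23, 32), (w, 15, 6)} → {(c, 15, 35), (d, 23, 32), (m, 36, 27), (m, 9, 27), (w, 15, 6)}
Keep only column(s) B, A: {(15, 35), (15, 6), (23, 32), (36, 27), (9, 27)}

{(15, 35), (15, 6), (23, 32), (36, 27), (9, 27)}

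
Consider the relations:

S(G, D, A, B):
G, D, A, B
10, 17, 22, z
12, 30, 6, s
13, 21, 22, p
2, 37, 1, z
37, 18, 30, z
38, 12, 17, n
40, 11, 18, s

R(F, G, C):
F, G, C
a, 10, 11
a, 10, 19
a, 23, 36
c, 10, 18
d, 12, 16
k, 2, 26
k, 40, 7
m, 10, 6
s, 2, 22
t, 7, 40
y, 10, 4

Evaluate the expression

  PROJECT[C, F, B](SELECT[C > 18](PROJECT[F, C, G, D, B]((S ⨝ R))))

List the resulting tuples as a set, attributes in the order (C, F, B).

{(19, a, z), (22, s, z), (26, k, z)}

Joining S and R on G yields {(10, 17, 22, z, a, 11), (10, 17, 22, z, a, 19), (10, 17, 22, z, c, 18), (10, 17, 22, z, m, 6), (10, 17, 22, z, y, 4), (12, 30, 6, s, d, 16), (2, 37, 1, z, k, 26), (2, 37, 1, z, s, 22), (40, 11, 18, s, k, 7)}.
π[F, C, G, D, B]: project onto (F, C, G, D, B) → {(a, 11, 10, 17, z), (a, 19, 10, 17, z), (c, 18, 10, 17, z), (d, 16, 12, 30, s), (k, 26, 2, 37, z), (k, 7, 40, 11, s), (m, 6, 10, 17, z), (s, 22, 2, 37, z), (y, 4, 10, 17, z)}
Apply σ_{C > 18}; surviving tuples: {(a, 19, 10, 17, z), (k, 26, 2, 37, z), (s, 22, 2, 37, z)}
π[C, F, B]: project onto (C, F, B) → {(19, a, z), (22, s, z), (26, k, z)}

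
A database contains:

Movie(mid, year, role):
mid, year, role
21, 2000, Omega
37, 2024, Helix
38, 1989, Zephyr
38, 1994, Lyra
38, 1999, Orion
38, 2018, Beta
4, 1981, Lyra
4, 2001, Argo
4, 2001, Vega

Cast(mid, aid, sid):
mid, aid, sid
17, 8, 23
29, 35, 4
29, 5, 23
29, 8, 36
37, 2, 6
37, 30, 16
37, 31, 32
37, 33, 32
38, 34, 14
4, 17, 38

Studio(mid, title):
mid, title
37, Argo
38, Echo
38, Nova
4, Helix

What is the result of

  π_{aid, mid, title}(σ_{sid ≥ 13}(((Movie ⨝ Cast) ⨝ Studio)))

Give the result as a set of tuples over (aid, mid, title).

{(17, 4, Helix), (30, 37, Argo), (31, 37, Argo), (33, 37, Argo), (34, 38, Echo), (34, 38, Nova)}

Movie ⋈ Cast (natural join on mid): {(37, 2024, Helix, 2, 6), (37, 2024, Helix, 30, 16), (37, 2024, Helix, 31, 32), (37, 2024, Helix, 33, 32), (38, 1989, Zephyr, 34, 14), (38, 1994, Lyra, 34, 14), (38, 1999, Orion, 34, 14), (38, 2018, Beta, 34, 14), (4, 1981, Lyra, 17, 38), (4, 2001, Argo, 17, 38), (4, 2001, Vega, 17, 38)}
(Movie ⨝ Cast) ⋈ Studio (natural join on mid): {(37, 2024, Helix, 2, 6, Argo), (37, 2024, Helix, 30, 16, Argo), (37, 2024, Helix, 31, 32, Argo), (37, 2024, Helix, 33, 32, Argo), (38, 1989, Zephyr, 34, 14, Echo), (38, 1989, Zephyr, 34, 14, Nova), (38, 1994, Lyra, 34, 14, Echo), (38, 1994, Lyra, 34, 14, Nova), (38, 1999, Orion, 34, 14, Echo), (38, 1999, Orion, 34, 14, Nova), (38, 2018, Beta, 34, 14, Echo), (38, 2018, Beta, 34, 14, Nova), (4, 1981, Lyra, 17, 38, Helix), (4, 2001, Argo, 17, 38, Helix), (4, 2001, Vega, 17, 38, Helix)}
σ[sid ≥ 13]: keep tuples satisfying sid ≥ 13 → {(37, 2024, Helix, 30, 16, Argo), (37, 2024, Helix, 31, 32, Argo), (37, 2024, Helix, 33, 32, Argo), (38, 1989, Zephyr, 34, 14, Echo), (38, 1989, Zephyr, 34, 14, Nova), (38, 1994, Lyra, 34, 14, Echo), (38, 1994, Lyra, 34, 14, Nova), (38, 1999, Orion, 34, 14, Echo), (38, 1999, Orion, 34, 14, Nova), (38, 2018, Beta, 34, 14, Echo), (38, 2018, Beta, 34, 14, Nova), (4, 1981, Lyra, 17, 38, Helix), (4, 2001, Argo, 17, 38, Helix), (4, 2001, Vega, 17, 38, Helix)}
π_{aid, mid, title} gives {(17, 4, Helix), (30, 37, Argo), (31, 37, Argo), (33, 37, Argo), (34, 38, Echo), (34, 38, Nova)} (8 duplicate(s) eliminated).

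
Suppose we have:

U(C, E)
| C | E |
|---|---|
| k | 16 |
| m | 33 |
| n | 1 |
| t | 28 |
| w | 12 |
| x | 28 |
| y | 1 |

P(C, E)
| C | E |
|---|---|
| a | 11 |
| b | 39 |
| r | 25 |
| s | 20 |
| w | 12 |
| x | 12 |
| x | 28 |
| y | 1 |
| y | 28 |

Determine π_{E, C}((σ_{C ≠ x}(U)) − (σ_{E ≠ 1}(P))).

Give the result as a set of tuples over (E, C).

{(1, n), (1, y), (16, k), (28, t), (33, m)}

Filtering on C ≠ x leaves {(k, 16), (m, 33), (n, 1), (t, 28), (w, 12), (y, 1)}.
Filtering on E ≠ 1 leaves {(a, 11), (b, 39), (r, 25), (s, 20), (w, 12), (x, 12), (x, 28), (y, 28)}.
Taking the difference: {(k, 16), (m, 33), (n, 1), (t, 28), (y, 1)}
π[E, C]: project onto (E, C) → {(1, n), (1, y), (16, k), (28, t), (33, m)}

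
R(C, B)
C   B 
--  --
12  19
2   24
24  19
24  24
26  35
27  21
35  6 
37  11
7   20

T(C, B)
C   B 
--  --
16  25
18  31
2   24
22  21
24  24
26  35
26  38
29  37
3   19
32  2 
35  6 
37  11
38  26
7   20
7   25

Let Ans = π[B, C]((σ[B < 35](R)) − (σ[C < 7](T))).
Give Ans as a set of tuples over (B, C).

Apply σ_{B < 35}; surviving tuples: {(12, 19), (2, 24), (24, 19), (24, 24), (27, 21), (35, 6), (37, 11), (7, 20)}
Apply σ_{C < 7}; surviving tuples: {(2, 24), (3, 19)}
Difference: {(12, 19), (2, 24), (24, 19), (24, 24), (27, 21), (35, 6), (37, 11), (7, 20)} with {(2, 24), (3, 19)} → {(12, 19), (24, 19), (24, 24), (27, 21), (35, 6), (37, 11), (7, 20)}
π_{B, C} gives {(11, 37), (19, 12), (19, 24), (20, 7), (21, 27), (24, 24), (6, 35)}.

{(11, 37), (19, 12), (19, 24), (20, 7), (21, 27), (24, 24), (6, 35)}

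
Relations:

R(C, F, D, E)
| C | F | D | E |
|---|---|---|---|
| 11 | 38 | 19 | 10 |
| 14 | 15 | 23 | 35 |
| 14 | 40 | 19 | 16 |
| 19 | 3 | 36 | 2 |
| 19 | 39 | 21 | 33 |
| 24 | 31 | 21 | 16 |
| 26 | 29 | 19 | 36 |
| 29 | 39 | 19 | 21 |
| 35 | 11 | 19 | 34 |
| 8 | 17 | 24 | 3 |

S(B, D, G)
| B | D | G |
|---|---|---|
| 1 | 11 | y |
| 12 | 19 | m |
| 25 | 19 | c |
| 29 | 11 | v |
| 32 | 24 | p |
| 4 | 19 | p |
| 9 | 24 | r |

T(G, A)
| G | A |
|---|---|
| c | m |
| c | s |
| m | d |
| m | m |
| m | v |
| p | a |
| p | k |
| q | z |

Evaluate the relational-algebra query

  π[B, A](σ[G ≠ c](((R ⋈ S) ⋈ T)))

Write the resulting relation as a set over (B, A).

R ⋈ S (natural join on D): {(11, 38, 19, 10, 12, m), (11, 38, 19, 10, 25, c), (11, 38, 19, 10, 4, p), (14, 40, 19, 16, 12, m), (14, 40, 19, 16, 25, c), (14, 40, 19, 16, 4, p), (26, 29, 19, 36, 12, m), (26, 29, 19, 36, 25, c), (26, 29, 19, 36, 4, p), (29, 39, 19, 21, 12, m), (29, 39, 19, 21, 25, c), (29, 39, 19, 21, 4, p), (35, 11, 19, 34, 12, m), (35, 11, 19, 34, 25, c), (35, 11, 19, 34, 4, p), (8, 17, 24, 3, 32, p), (8, 17, 24, 3, 9, r)}
(R ⋈ S) ⋈ T (natural join on G): {(11, 38, 19, 10, 12, m, d), (11, 38, 19, 10, 12, m, m), (11, 38, 19, 10, 12, m, v), (11, 38, 19, 10, 25, c, m), (11, 38, 19, 10, 25, c, s), (11, 38, 19, 10, 4, p, a), (11, 38, 19, 10, 4, p, k), (14, 40, 19, 16, 12, m, d), (14, 40, 19, 16, 12, m, m), (14, 40, 19, 16, 12, m, v), (14, 40, 19, 16, 25, c, m), (14, 40, 19, 16, 25, c, s), (14, 40, 19, 16, 4, p, a), (14, 40, 19, 16, 4, p, k), (26, 29, 19, 36, 12, m, d), (26, 29, 19, 36, 12, m, m), (26, 29, 19, 36, 12, m, v), (26, 29, 19, 36, 25, c, m), (26, 29, 19, 36, 25, c, s), (26, 29, 19, 36, 4, p, a), (26, 29, 19, 36, 4, p, k), (29, 39, 19, 21, 12, m, d), (29, 39, 19, 21, 12, m, m), (29, 39, 19, 21, 12, m, v), (29, 39, 19, 21, 25, c, m), (29, 39, 19, 21, 25, c, s), (29, 39, 19, 21, 4, p, a), (29, 39, 19, 21, 4, p, k), (35, 11, 19, 34, 12, m, d), (35, 11, 19, 34, 12, m, m), (35, 11, 19, 34, 12, m, v), (35, 11, 19, 34, 25, c, m), (35, 11, 19, 34, 25, c, s), (35, 11, 19, 34, 4, p, a), (35, 11, 19, 34, 4, p, k), (8, 17, 24, 3, 32, p, a), (8, 17, 24, 3, 32, p, k)}
σ[G ≠ c]: keep tuples satisfying G ≠ c → {(11, 38, 19, 10, 12, m, d), (11, 38, 19, 10, 12, m, m), (11, 38, 19, 10, 12, m, v), (11, 38, 19, 10, 4, p, a), (11, 38, 19, 10, 4, p, k), (14, 40, 19, 16, 12, m, d), (14, 40, 19, 16, 12, m, m), (14, 40, 19, 16, 12, m, v), (14, 40, 19, 16, 4, p, a), (14, 40, 19, 16, 4, p, k), (26, 29, 19, 36, 12, m, d), (26, 29, 19, 36, 12, m, m), (26, 29, 19, 36, 12, m, v), (26, 29, 19, 36, 4, p, a), (26, 29, 19, 36, 4, p, k), (29, 39, 19, 21, 12, m, d), (29, 39, 19, 21, 12, m, m), (29, 39, 19, 21, 12, m, v), (29, 39, 19, 21, 4, p, a), (29, 39, 19, 21, 4, p, k), (35, 11, 19, 34, 12, m, d), (35, 11, 19, 34, 12, m, m), (35, 11, 19, 34, 12, m, v), (35, 11, 19, 34, 4, p, a), (35, 11, 19, 34, 4, p, k), (8, 17, 24, 3, 32, p, a), (8, 17, 24, 3, 32, p, k)}
Projecting to B, A (20 duplicate(s) eliminated): {(12, d), (12, m), (12, v), (32, a), (32, k), (4, a), (4, k)}

{(12, d), (12, m), (12, v), (32, a), (32, k), (4, a), (4, k)}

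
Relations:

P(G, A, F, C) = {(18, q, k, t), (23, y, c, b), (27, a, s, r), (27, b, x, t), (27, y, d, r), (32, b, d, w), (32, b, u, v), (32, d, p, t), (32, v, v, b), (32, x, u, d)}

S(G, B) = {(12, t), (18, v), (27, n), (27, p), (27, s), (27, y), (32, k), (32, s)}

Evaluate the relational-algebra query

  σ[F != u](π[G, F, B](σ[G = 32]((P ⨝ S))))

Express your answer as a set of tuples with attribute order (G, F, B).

Joining P and S on G yields {(18, q, k, t, v), (27, a, s, r, n), (27, a, s, r, p), (27, a, s, r, s), (27, a, s, r, y), (27, b, x, t, n), (27, b, x, t, p), (27, b, x, t, s), (27, b, x, t, y), (27, y, d, r, n), (27, y, d, r, p), (27, y, d, r, s), (27, y, d, r, y), (32, b, d, w, k), (32, b, d, w, s), (32, b, u, v, k), (32, b, u, v, s), (32, d, p, t, k), (32, d, p, t, s), (32, v, v, b, k), (32, v, v, b, s), (32, x, u, d, k), (32, x, u, d, s)}.
σ[G = 32]: keep tuples satisfying G = 32 → {(32, b, d, w, k), (32, b, d, w, s), (32, b, u, v, k), (32, b, u, v, s), (32, d, p, t, k), (32, d, p, t, s), (32, v, v, b, k), (32, v, v, b, s), (32, x, u, d, k), (32, x, u, d, s)}
π_{G, F, B} gives {(32, d, k), (32, d, s), (32, p, k), (32, p, s), (32, u, k), (32, u, s), (32, v, k), (32, v, s)} (2 duplicate(s) eliminated).
σ[F != u]: keep tuples satisfying F != u → {(32, d, k), (32, d, s), (32, p, k), (32, p, s), (32, v, k), (32, v, s)}

{(32, d, k), (32, d, s), (32, p, k), (32, p, s), (32, v, k), (32, v, s)}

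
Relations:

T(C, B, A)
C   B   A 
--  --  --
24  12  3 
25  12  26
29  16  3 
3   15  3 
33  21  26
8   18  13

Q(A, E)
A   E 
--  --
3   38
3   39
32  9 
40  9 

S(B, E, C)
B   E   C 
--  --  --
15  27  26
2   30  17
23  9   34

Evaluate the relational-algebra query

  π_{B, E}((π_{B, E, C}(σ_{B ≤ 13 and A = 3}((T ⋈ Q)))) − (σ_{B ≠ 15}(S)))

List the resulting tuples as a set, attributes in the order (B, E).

T ⋈ Q (natural join on A): {(24, 12, 3, 38), (24, 12, 3, 39), (29, 16, 3, 38), (29, 16, 3, 39), (3, 15, 3, 38), (3, 15, 3, 39)}
σ[B ≤ 13 and A = 3]: keep tuples satisfying B ≤ 13 and A = 3 → {(24, 12, 3, 38), (24, 12, 3, 39)}
π_{B, E, C} gives {(12, 38, 24), (12, 39, 24)}.
σ[B ≠ 15]: keep tuples satisfying B ≠ 15 → {(2, 30, 17), (23, 9, 34)}
Set difference of the two operands is {(12, 38, 24), (12, 39, 24)}.
π_{B, E} gives {(12, 38), (12, 39)}.

{(12, 38), (12, 39)}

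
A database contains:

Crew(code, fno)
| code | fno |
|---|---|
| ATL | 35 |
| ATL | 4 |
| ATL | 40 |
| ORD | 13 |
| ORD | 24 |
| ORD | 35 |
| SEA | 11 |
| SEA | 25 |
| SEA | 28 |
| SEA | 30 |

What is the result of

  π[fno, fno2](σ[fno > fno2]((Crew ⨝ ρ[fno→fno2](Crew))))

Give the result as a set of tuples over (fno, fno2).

ρ[fno→fno2]: schema becomes (code, fno2); tuples unchanged.
Joining Crew and ρ[fno→fno2](Crew) on code yields {(ATL, 35, 35), (ATL, 35, 4), (ATL, 35, 40), (ATL, 4, 35), (ATL, 4, 4), (ATL, 4, 40), (ATL, 40, 35), (ATL, 40, 4), (ATL, 40, 40), (ORD, 13, 13), (ORD, 13, 24), (ORD, 13, 35), (ORD, 24, 13), (ORD, 24, 24), (ORD, 24, 35), (ORD, 35, 13), (ORD, 35, 24), (ORD, 35, 35), (SEA, 11, 11), (SEA, 11, 25), (SEA, 11, 28), (SEA, 11, 30), (SEA, 25, 11), (SEA, 25, 25), (SEA, 25, 28), (SEA, 25, 30), (SEA, 28, 11), (SEA, 28, 25), (SEA, 28, 28), (SEA, 28, 30), (SEA, 30, 11), (SEA, 30, 25), (SEA, 30, 28), (SEA, 30, 30)}.
Apply σ_{fno > fno2}; surviving tuples: {(ATL, 35, 4), (ATL, 40, 35), (ATL, 40, 4), (ORD, 24, 13), (ORD, 35, 13), (ORD, 35, 24), (SEA, 25, 11), (SEA, 28, 11), (SEA, 28, 25), (SEA, 30, 11), (SEA, 30, 25), (SEA, 30, 28)}
π_{fno, fno2} gives {(24, 13), (25, 11), (28, 11), (28, 25), (30, 11), (30, 25), (30, 28), (35, 13), (35, 24), (35, 4), (40, 35), (40, 4)}.

{(24, 13), (25, 11), (28, 11), (28, 25), (30, 11), (30, 25), (30, 28), (35, 13), (35, 24), (35, 4), (40, 35), (40, 4)}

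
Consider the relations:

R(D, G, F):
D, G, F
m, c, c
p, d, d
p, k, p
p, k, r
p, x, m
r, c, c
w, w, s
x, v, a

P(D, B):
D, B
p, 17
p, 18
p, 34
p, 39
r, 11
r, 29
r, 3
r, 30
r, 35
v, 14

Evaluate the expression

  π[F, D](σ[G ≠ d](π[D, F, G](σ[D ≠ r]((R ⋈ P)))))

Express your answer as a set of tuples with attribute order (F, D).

{(m, p), (p, p), (r, p)}

Joining R and P on D yields {(p, d, d, 17), (p, d, d, 18), (p, d, d, 34), (p, d, d, 39), (p, k, p, 17), (p, k, p, 18), (p, k, p, 34), (p, k, p, 39), (p, k, r, 17), (p, k, r, 18), (p, k, r, 34), (p, k, r, 39), (p, x, m, 17), (p, x, m, 18), (p, x, m, 34), (p, x, m, 39), (r, c, c, 11), (r, c, c, 29), (r, c, c, 3), (r, c, c, 30), (r, c, c, 35)}.
Filtering on D ≠ r leaves {(p, d, d, 17), (p, d, d, 18), (p, d, d, 34), (p, d, d, 39), (p, k, p, 17), (p, k, p, 18), (p, k, p, 34), (p, k, p, 39), (p, k, r, 17), (p, k, r, 18), (p, k, r, 34), (p, k, r, 39), (p, x, m, 17), (p, x, m, 18), (p, x, m, 34), (p, x, m, 39)}.
Projecting to D, F, G (12 duplicate(s) eliminated): {(p, d, d), (p, m, x), (p, p, k), (p, r, k)}
Filtering on G ≠ d leaves {(p, m, x), (p, p, k), (p, r, k)}.
Projecting to F, D: {(m, p), (p, p), (r, p)}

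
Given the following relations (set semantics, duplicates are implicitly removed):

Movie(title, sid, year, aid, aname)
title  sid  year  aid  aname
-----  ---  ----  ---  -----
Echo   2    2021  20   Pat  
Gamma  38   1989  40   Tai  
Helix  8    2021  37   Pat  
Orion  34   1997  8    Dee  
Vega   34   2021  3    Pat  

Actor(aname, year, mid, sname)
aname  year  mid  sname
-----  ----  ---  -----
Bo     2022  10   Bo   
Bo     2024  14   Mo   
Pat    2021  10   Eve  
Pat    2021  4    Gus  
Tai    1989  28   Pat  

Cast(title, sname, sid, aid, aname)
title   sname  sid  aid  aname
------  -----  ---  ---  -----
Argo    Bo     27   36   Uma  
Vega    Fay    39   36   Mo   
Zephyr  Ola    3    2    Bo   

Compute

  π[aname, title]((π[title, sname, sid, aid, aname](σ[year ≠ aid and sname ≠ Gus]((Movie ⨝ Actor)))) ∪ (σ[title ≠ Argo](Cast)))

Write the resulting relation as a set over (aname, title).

{(Bo, Zephyr), (Mo, Vega), (Pat, Echo), (Pat, Helix), (Pat, Vega), (Tai, Gamma)}

Joining Movie and Actor on year, aname yields {(Echo, 2, 2021, 20, Pat, 10, Eve), (Echo, 2, 2021, 20, Pat, 4, Gus), (Gamma, 38, 1989, 40, Tai, 28, Pat), (Helix, 8, 2021, 37, Pat, 10, Eve), (Helix, 8, 2021, 37, Pat, 4, Gus), (Vega, 34, 2021, 3, Pat, 10, Eve), (Vega, 34, 2021, 3, Pat, 4, Gus)}.
σ[year ≠ aid and sname ≠ Gus]: keep tuples satisfying year ≠ aid and sname ≠ Gus → {(Echo, 2, 2021, 20, Pat, 10, Eve), (Gamma, 38, 1989, 40, Tai, 28, Pat), (Helix, 8, 2021, 37, Pat, 10, Eve), (Vega, 34, 2021, 3, Pat, 10, Eve)}
π_{title, sname, sid, aid, aname} gives {(Echo, Eve, 2, 20, Pat), (Gamma, Pat, 38, 40, Tai), (Helix, Eve, 8, 37, Pat), (Vega, Eve, 34, 3, Pat)}.
σ[title ≠ Argo]: keep tuples satisfying title ≠ Argo → {(Vega, Fay, 39, 36, Mo), (Zephyr, Ola, 3, 2, Bo)}
Union: {(Echo, Eve, 2, 20, Pat), (Gamma, Pat, 38, 40, Tai), (Helix, Eve, 8, 37, Pat), (Vega, Eve, 34, 3, Pat)} with {(Vega, Fay, 39, 36, Mo), (Zephyr, Ola, 3, 2, Bo)} → {(Echo, Eve, 2, 20, Pat), (Gamma, Pat, 38, 40, Tai), (Helix, Eve, 8, 37, Pat), (Vega, Eve, 34, 3, Pat), (Vega, Fay, 39, 36, Mo), (Zephyr, Ola, 3, 2, Bo)}
π_{aname, title} gives {(Bo, Zephyr), (Mo, Vega), (Pat, Echo), (Pat, Helix), (Pat, Vega), (Tai, Gamma)}.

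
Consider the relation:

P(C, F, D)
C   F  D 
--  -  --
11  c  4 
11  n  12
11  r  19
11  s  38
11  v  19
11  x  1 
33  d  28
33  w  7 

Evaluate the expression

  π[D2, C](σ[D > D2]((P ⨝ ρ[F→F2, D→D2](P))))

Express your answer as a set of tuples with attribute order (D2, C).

{(1, 11), (12, 11), (19, 11), (4, 11), (7, 33)}

ρ[F→F2, D→D2]: schema becomes (C, F2, D2); tuples unchanged.
Natural join on C: {(11, c, 4, c, 4), (11, c, 4, n, 12), (11, c, 4, r, 19), (11, c, 4, s, 38), (11, c, 4, v, 19), (11, c, 4, x, 1), (11, n, 12, c, 4), (11, n, 12, n, 12), (11, n, 12, r, 19), (11, n, 12, s, 38), (11, n, 12, v, 19), (11, n, 12, x, 1), (11, r, 19, c, 4), (11, r, 19, n, 12), (11, r, 19, r, 19), (11, r, 19, s, 38), (11, r, 19, v, 19), (11, r, 19, x, 1), (11, s, 38, c, 4), (11, s, 38, n, 12), (11, s, 38, r, 19), (11, s, 38, s, 38), (11, s, 38, v, 19), (11, s, 38, x, 1), (11, v, 19, c, 4), (11, v, 19, n, 12), (11, v, 19, r, 19), (11, v, 19, s, 38), (11, v, 19, v, 19), (11, v, 19, x, 1), (11, x, 1, c, 4), (11, x, 1, n, 12), (11, x, 1, r, 19), (11, x, 1, s, 38), (11, x, 1, v, 19), (11, x, 1, x, 1), (33, d, 28, d, 28), (33, d, 28, w, 7), (33, w, 7, d, 28), (33, w, 7, w, 7)}
σ[D > D2]: keep tuples satisfying D > D2 → {(11, c, 4, x, 1), (11, n, 12, c, 4), (11, n, 12, x, 1), (11, r, 19, c, 4), (11, r, 19, n, 12), (11, r, 19, x, 1), (11, s, 38, c, 4), (11, s, 38, n, 12), (11, s, 38, r, 19), (11, s, 38, v, 19), (11, s, 38, x, 1), (11, v, 19, c, 4), (11, v, 19, n, 12), (11, v, 19, x, 1), (33, d, 28, w, 7)}
π[D2, C]: project onto (D2, C) (10 duplicate(s) eliminated) → {(1, 11), (12, 11), (19, 11), (4, 11), (7, 33)}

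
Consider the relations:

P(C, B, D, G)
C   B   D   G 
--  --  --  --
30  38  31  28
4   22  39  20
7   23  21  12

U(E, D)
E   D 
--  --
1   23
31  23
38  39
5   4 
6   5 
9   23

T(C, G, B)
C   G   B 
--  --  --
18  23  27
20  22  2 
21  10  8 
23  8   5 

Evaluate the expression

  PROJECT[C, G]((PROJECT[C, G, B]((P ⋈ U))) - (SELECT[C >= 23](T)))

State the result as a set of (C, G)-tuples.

{(4, 20)}

P ⋈ U (natural join on D): {(4, 22, 39, 20, 38)}
π_{C, G, B} gives {(4, 20, 22)}.
Selection C >= 23: {(23, 8, 5)}
Set difference of the two operands is {(4, 20, 22)}.
π_{C, G} gives {(4, 20)}.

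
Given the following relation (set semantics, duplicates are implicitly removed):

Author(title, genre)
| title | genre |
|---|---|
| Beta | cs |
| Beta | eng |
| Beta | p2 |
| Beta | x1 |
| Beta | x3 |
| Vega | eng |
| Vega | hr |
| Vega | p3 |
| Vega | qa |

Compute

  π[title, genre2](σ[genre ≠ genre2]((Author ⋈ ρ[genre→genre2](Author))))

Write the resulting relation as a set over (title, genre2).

ρ[genre→genre2]: schema becomes (title, genre2); tuples unchanged.
Joining Author and ρ[genre→genre2](Author) on title yields {(Beta, cs, cs), (Beta, cs, eng), (Beta, cs, p2), (Beta, cs, x1), (Beta, cs, x3), (Beta, eng, cs), (Beta, eng, eng), (Beta, eng, p2), (Beta, eng, x1), (Beta, eng, x3), (Beta, p2, cs), (Beta, p2, eng), (Beta, p2, p2), (Beta, p2, x1), (Beta, p2, x3), (Beta, x1, cs), (Beta, x1, eng), (Beta, x1, p2), (Beta, x1, x1), (Beta, x1, x3), (Beta, x3, cs), (Beta, x3, eng), (Beta, x3, p2), (Beta, x3, x1), (Beta, x3, x3), (Vega, eng, eng), (Vega, eng, hr), (Vega, eng, p3), (Vega, eng, qa), (Vega, hr, eng), (Vega, hr, hr), (Vega, hr, p3), (Vega, hr, qa), (Vega, p3, eng), (Vega, p3, hr), (Vega, p3, p3), (Vega, p3, qa), (Vega, qa, eng), (Vega, qa, hr), (Vega, qa, p3), (Vega, qa, qa)}.
Filtering on genre ≠ genre2 leaves {(Beta, cs, eng), (Beta, cs, p2), (Beta, cs, x1), (Beta, cs, x3), (Beta, eng, cs), (Beta, eng, p2), (Beta, eng, x1), (Beta, eng, x3), (Beta, p2, cs), (Beta, p2, eng), (Beta, p2, x1), (Beta, p2, x3), (Beta, x1, cs), (Beta, x1, eng), (Beta, x1, p2), (Beta, x1, x3), (Beta, x3, cs), (Beta, x3, eng), (Beta, x3, p2), (Beta, x3, x1), (Vega, eng, hr), (Vega, eng, p3), (Vega, eng, qa), (Vega, hr, eng), (Vega, hr, p3), (Vega, hr, qa), (Vega, p3, eng), (Vega, p3, hr), (Vega, p3, qa), (Vega, qa, eng), (Vega, qa, hr), (Vega, qa, p3)}.
Projecting to title, genre2 (23 duplicate(s) eliminated): {(Beta, cs), (Beta, eng), (Beta, p2), (Beta, x1), (Beta, x3), (Vega, eng), (Vega, hr), (Vega, p3), (Vega, qa)}

{(Beta, cs), (Beta, eng), (Beta, p2), (Beta, x1), (Beta, x3), (Vega, eng), (Vega, hr), (Vega, p3), (Vega, qa)}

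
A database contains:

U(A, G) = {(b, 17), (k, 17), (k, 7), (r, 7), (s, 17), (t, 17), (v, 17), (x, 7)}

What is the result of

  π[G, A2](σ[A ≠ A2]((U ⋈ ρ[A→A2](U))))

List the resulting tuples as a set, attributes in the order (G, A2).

{(17, b), (17, k), (17, s), (17, t), (17, v), (7, k), (7, r), (7, x)}

ρ[A→A2]: schema becomes (A2, G); tuples unchanged.
Natural join on G: {(b, 17, b), (b, 17, k), (b, 17, s), (b, 17, t), (b, 17, v), (k, 17, b), (k, 17, k), (k, 17, s), (k, 17, t), (k, 17, v), (k, 7, k), (k, 7, r), (k, 7, x), (r, 7, k), (r, 7, r), (r, 7, x), (s, 17, b), (s, 17, k), (s, 17, s), (s, 17, t), (s, 17, v), (t, 17, b), (t, 17, k), (t, 17, s), (t, 17, t), (t, 17, v), (v, 17, b), (v, 17, k), (v, 17, s), (v, 17, t), (v, 17, v), (x, 7, k), (x, 7, r), (x, 7, x)}
σ[A ≠ A2]: keep tuples satisfying A ≠ A2 → {(b, 17, k), (b, 17, s), (b, 17, t), (b, 17, v), (k, 17, b), (k, 17, s), (k, 17, t), (k, 17, v), (k, 7, r), (k, 7, x), (r, 7, k), (r, 7, x), (s, 17, b), (s, 17, k), (s, 17, t), (s, 17, v), (t, 17, b), (t, 17, k), (t, 17, s), (t, 17, v), (v, 17, b), (v, 17, k), (v, 17, s), (v, 17, t), (x, 7, k), (x, 7, r)}
π[G, A2]: project onto (G, A2) (18 duplicate(s) eliminated) → {(17, b), (17, k), (17, s), (17, t), (17, v), (7, k), (7, r), (7, x)}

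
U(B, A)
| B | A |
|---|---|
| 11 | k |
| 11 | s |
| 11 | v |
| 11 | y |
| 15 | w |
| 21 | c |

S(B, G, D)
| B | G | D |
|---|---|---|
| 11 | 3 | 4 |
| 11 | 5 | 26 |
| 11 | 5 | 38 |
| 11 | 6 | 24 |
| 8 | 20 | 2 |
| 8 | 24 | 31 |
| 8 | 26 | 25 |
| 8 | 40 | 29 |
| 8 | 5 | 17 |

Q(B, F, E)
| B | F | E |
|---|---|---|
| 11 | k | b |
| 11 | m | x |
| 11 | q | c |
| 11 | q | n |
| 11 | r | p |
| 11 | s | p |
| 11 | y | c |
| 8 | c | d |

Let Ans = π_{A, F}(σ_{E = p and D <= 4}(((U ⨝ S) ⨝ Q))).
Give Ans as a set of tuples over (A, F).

{(k, r), (k, s), (s, r), (s, s), (v, r), (v, s), (y, r), (y, s)}

U ⋈ S (natural join on B): {(11, k, 3, 4), (11, k, 5, 26), (11, k, 5, 38), (11, k, 6, 24), (11, s, 3, 4), (11, s, 5, 26), (11, s, 5, 38), (11, s, 6, 24), (11, v, 3, 4), (11, v, 5, 26), (11, v, 5, 38), (11, v, 6, 24), (11, y, 3, 4), (11, y, 5, 26), (11, y, 5, 38), (11, y, 6, 24)}
(U ⨝ S) ⋈ Q (natural join on B): {(11, k, 3, 4, k, b), (11, k, 3, 4, m, x), (11, k, 3, 4, q, c), (11, k, 3, 4, q, n), (11, k, 3, 4, r, p), (11, k, 3, 4, s, p), (11, k, 3, 4, y, c), (11, k, 5, 26, k, b), (11, k, 5, 26, m, x), (11, k, 5, 26, q, c), (11, k, 5, 26, q, n), (11, k, 5, 26, r, p), (11, k, 5, 26, s, p), (11, k, 5, 26, y, c), (11, k, 5, 38, k, b), (11, k, 5, 38, m, x), (11, k, 5, 38, q, c), (11, k, 5, 38, q, n), (11, k, 5, 38, r, p), (11, k, 5, 38, s, p), (11, k, 5, 38, y, c), (11, k, 6, 24, k, b), (11, k, 6, 24, m, x), (11, k, 6, 24, q, c), (11, k, 6, 24, q, n), (11, k, 6, 24, r, p), (11, k, 6, 24, s, p), (11, k, 6, 24, y, c), (11, s, 3, 4, k, b), (11, s, 3, 4, m, x), (11, s, 3, 4, q, c), (11, s, 3, 4, q, n), (11, s, 3, 4, r, p), (11, s, 3, 4, s, p), (11, s, 3, 4, y, c), (11, s, 5, 26, k, b), (11, s, 5, 26, m, x), (11, s, 5, 26, q, c), (11, s, 5, 26, q, n), (11, s, 5, 26, r, p), (11, s, 5, 26, s, p), (11, s, 5, 26, y, c), (11, s, 5, 38, k, b), (11, s, 5, 38, m, x), (11, s, 5, 38, q, c), (11, s, 5, 38, q, n), (11, s, 5, 38, r, p), (11, s, 5, 38, s, p), (11, s, 5, 38, y, c), (11, s, 6, 24, k, b), (11, s, 6, 24, m, x), (11, s, 6, 24, q, c), (11, s, 6, 24, q, n), (11, s, 6, 24, r, p), (11, s, 6, 24, s, p), (11, s, 6, 24, y, c), (11, v, 3, 4, k, b), (11, v, 3, 4, m, x), (11, v, 3, 4, q, c), (11, v, 3, 4, q, n), (11, v, 3, 4, r, p), (11, v, 3, 4, s, p), (11, v, 3, 4, y, c), (11, v, 5, 26, k, b), (11, v, 5, 26, m, x), (11, v, 5, 26, q, c), (11, v, 5, 26, q, n), (11, v, 5, 26, r, p), (11, v, 5, 26, s, p), (11, v, 5, 26, y, c), (11, v, 5, 38, k, b), (11, v, 5, 38, m, x), (11, v, 5, 38, q, c), (11, v, 5, 38, q, n), (11, v, 5, 38, r, p), (11, v, 5, 38, s, p), (11, v, 5, 38, y, c), (11, v, 6, 24, k, b), (11, v, 6, 24, m, x), (11, v, 6, 24, q, c), (11, v, 6, 24, q, n), (11, v, 6, 24, r, p), (11, v, 6, 24, s, p), (11, v, 6, 24, y, c), (11, y, 3, 4, k, b), (11, y, 3, 4, m, x), (11, y, 3, 4, q, c), (11, y, 3, 4, q, n), (11, y, 3, 4, r, p), (11, y, 3, 4, s, p), (11, y, 3, 4, y, c), (11, y, 5, 26, k, b), (11, y, 5, 26, m, x), (11, y, 5, 26, q, c), (11, y, 5, 26, q, n), (11, y, 5, 26, r, p), (11, y, 5, 26, s, p), (11, y, 5, 26, y, c), (11, y, 5, 38, k, b), (11, y, 5, 38, m, x), (11, y, 5, 38, q, c), (11, y, 5, 38, q, n), (11, y, 5, 38, r, p), (11, y, 5, 38, s, p), (11, y, 5, 38, y, c), (11, y, 6, 24, k, b), (11, y, 6, 24, m, x), (11, y, 6, 24, q, c), (11, y, 6, 24, q, n), (11, y, 6, 24, r, p), (11, y, 6, 24, s, p), (11, y, 6, 24, y, c)}
Apply σ_{E = p and D <= 4}; surviving tuples: {(11, k, 3, 4, r, p), (11, k, 3, 4, s, p), (11, s, 3, 4, r, p), (11, s, 3, 4, s, p), (11, v, 3, 4, r, p), (11, v, 3, 4, s, p), (11, y, 3, 4, r, p), (11, y, 3, 4, s, p)}
π[A, F]: project onto (A, F) → {(k, r), (k, s), (s, r), (s, s), (v, r), (v, s), (y, r), (y, s)}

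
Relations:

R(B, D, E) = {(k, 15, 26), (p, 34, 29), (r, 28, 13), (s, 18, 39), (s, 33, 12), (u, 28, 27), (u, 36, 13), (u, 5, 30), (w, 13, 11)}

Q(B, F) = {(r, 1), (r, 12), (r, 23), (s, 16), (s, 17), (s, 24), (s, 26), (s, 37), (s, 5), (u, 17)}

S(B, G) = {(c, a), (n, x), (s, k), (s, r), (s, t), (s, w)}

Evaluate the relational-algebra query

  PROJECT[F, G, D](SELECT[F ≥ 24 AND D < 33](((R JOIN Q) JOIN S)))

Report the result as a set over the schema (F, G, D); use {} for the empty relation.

{(24, k, 18), (24, r, 18), (24, t, 18), (24, w, 18), (26, k, 18), (26, r, 18), (26, t, 18), (26, w, 18), (37, k, 18), (37, r, 18), (37, t, 18), (37, w, 18)}

Natural join on B: {(r, 28, 13, 1), (r, 28, 13, 12), (r, 28, 13, 23), (s, 18, 39, 16), (s, 18, 39, 17), (s, 18, 39, 24), (s, 18, 39, 26), (s, 18, 39, 37), (s, 18, 39, 5), (s, 33, 12, 16), (s, 33, 12, 17), (s, 33, 12, 24), (s, 33, 12, 26), (s, 33, 12, 37), (s, 33, 12, 5), (u, 28, 27, 17), (u, 36, 13, 17), (u, 5, 30, 17)}
Natural join on B: {(s, 18, 39, 16, k), (s, 18, 39, 16, r), (s, 18, 39, 16, t), (s, 18, 39, 16, w), (s, 18, 39, 17, k), (s, 18, 39, 17, r), (s, 18, 39, 17, t), (s, 18, 39, 17, w), (s, 18, 39, 24, k), (s, 18, 39, 24, r), (s, 18, 39, 24, t), (s, 18, 39, 24, w), (s, 18, 39, 26, k), (s, 18, 39, 26, r), (s, 18, 39, 26, t), (s, 18, 39, 26, w), (s, 18, 39, 37, k), (s, 18, 39, 37, r), (s, 18, 39, 37, t), (s, 18, 39, 37, w), (s, 18, 39, 5, k), (s, 18, 39, 5, r), (s, 18, 39, 5, t), (s, 18, 39, 5, w), (s, 33, 12, 16, k), (s, 33, 12, 16, r), (s, 33, 12, 16, t), (s, 33, 12, 16, w), (s, 33, 12, 17, k), (s, 33, 12, 17, r), (s, 33, 12, 17, t), (s, 33, 12, 17, w), (s, 33, 12, 24, k), (s, 33, 12, 24, r), (s, 33, 12, 24, t), (s, 33, 12, 24, w), (s, 33, 12, 26, k), (s, 33, 12, 26, r), (s, 33, 12, 26, t), (s, 33, 12, 26, w), (s, 33, 12, 37, k), (s, 33, 12, 37, r), (s, 33, 12, 37, t), (s, 33, 12, 37, w), (s, 33, 12, 5, k), (s, 33, 12, 5, r), (s, 33, 12, 5, t), (s, 33, 12, 5, w)}
Selection F ≥ 24 AND D < 33: {(s, 18, 39, 24, k), (s, 18, 39, 24, r), (s, 18, 39, 24, t), (s, 18, 39, 24, w), (s, 18, 39, 26, k), (s, 18, 39, 26, r), (s, 18, 39, 26, t), (s, 18, 39, 26, w), (s, 18, 39, 37, k), (s, 18, 39, 37, r), (s, 18, 39, 37, t), (s, 18, 39, 37, w)}
Projecting to F, G, D: {(24, k, 18), (24, r, 18), (24, t, 18), (24, w, 18), (26, k, 18), (26, r, 18), (26, t, 18), (26, w, 18), (37, k, 18), (37, r, 18), (37, t, 18), (37, w, 18)}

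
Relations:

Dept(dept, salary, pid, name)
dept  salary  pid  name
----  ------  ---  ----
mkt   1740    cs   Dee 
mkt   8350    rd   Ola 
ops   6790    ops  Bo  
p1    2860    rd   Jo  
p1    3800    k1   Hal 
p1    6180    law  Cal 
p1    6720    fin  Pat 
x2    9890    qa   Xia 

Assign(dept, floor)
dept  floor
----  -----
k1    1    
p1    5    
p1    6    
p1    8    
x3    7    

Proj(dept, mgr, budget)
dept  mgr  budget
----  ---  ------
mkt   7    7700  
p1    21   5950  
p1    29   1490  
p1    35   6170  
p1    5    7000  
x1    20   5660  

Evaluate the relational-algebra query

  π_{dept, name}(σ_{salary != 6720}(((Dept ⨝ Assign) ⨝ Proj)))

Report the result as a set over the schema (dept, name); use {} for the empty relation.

{(p1, Cal), (p1, Hal), (p1, Jo)}

Dept ⋈ Assign (natural join on dept): {(p1, 2860, rd, Jo, 5), (p1, 2860, rd, Jo, 6), (p1, 2860, rd, Jo, 8), (p1, 3800, k1, Hal, 5), (p1, 3800, k1, Hal, 6), (p1, 3800, k1, Hal, 8), (p1, 6180, law, Cal, 5), (p1, 6180, law, Cal, 6), (p1, 6180, law, Cal, 8), (p1, 6720, fin, Pat, 5), (p1, 6720, fin, Pat, 6), (p1, 6720, fin, Pat, 8)}
(Dept ⨝ Assign) ⋈ Proj (natural join on dept): {(p1, 2860, rd, Jo, 5, 21, 5950), (p1, 2860, rd, Jo, 5, 29, 1490), (p1, 2860, rd, Jo, 5, 35, 6170), (p1, 2860, rd, Jo, 5, 5, 7000), (p1, 2860, rd, Jo, 6, 21, 5950), (p1, 2860, rd, Jo, 6, 29, 1490), (p1, 2860, rd, Jo, 6, 35, 6170), (p1, 2860, rd, Jo, 6, 5, 7000), (p1, 2860, rd, Jo, 8, 21, 5950), (p1, 2860, rd, Jo, 8, 29, 1490), (p1, 2860, rd, Jo, 8, 35, 6170), (p1, 2860, rd, Jo, 8, 5, 7000), (p1, 3800, k1, Hal, 5, 21, 5950), (p1, 3800, k1, Hal, 5, 29, 1490), (p1, 3800, k1, Hal, 5, 35, 6170), (p1, 3800, k1, Hal, 5, 5, 7000), (p1, 3800, k1, Hal, 6, 21, 5950), (p1, 3800, k1, Hal, 6, 29, 1490), (p1, 3800, k1, Hal, 6, 35, 6170), (p1, 3800, k1, Hal, 6, 5, 7000), (p1, 3800, k1, Hal, 8, 21, 5950), (p1, 3800, k1, Hal, 8, 29, 1490), (p1, 3800, k1, Hal, 8, 35, 6170), (p1, 3800, k1, Hal, 8, 5, 7000), (p1, 6180, law, Cal, 5, 21, 5950), (p1, 6180, law, Cal, 5, 29, 1490), (p1, 6180, law, Cal, 5, 35, 6170), (p1, 6180, law, Cal, 5, 5, 7000), (p1, 6180, law, Cal, 6, 21, 5950), (p1, 6180, law, Cal, 6, 29, 1490), (p1, 6180, law, Cal, 6, 35, 6170), (p1, 6180, law, Cal, 6, 5, 7000), (p1, 6180, law, Cal, 8, 21, 5950), (p1, 6180, law, Cal, 8, 29, 1490), (p1, 6180, law, Cal, 8, 35, 6170), (p1, 6180, law, Cal, 8, 5, 7000), (p1, 6720, fin, Pat, 5, 21, 5950), (p1, 6720, fin, Pat, 5, 29, 1490), (p1, 6720, fin, Pat, 5, 35, 6170), (p1, 6720, fin, Pat, 5, 5, 7000), (p1, 6720, fin, Pat, 6, 21, 5950), (p1, 6720, fin, Pat, 6, 29, 1490), (p1, 6720, fin, Pat, 6, 35, 6170), (p1, 6720, fin, Pat, 6, 5, 7000), (p1, 6720, fin, Pat, 8, 21, 5950), (p1, 6720, fin, Pat, 8, 29, 1490), (p1, 6720, fin, Pat, 8, 35, 6170), (p1, 6720, fin, Pat, 8, 5, 7000)}
σ[salary != 6720]: keep tuples satisfying salary != 6720 → {(p1, 2860, rd, Jo, 5, 21, 5950), (p1, 2860, rd, Jo, 5, 29, 1490), (p1, 2860, rd, Jo, 5, 35, 6170), (p1, 2860, rd, Jo, 5, 5, 7000), (p1, 2860, rd, Jo, 6, 21, 5950), (p1, 2860, rd, Jo, 6, 29, 1490), (p1, 2860, rd, Jo, 6, 35, 6170), (p1, 2860, rd, Jo, 6, 5, 7000), (p1, 2860, rd, Jo, 8, 21, 5950), (p1, 2860, rd, Jo, 8, 29, 1490), (p1, 2860, rd, Jo, 8, 35, 6170), (p1, 2860, rd, Jo, 8, 5, 7000), (p1, 3800, k1, Hal, 5, 21, 5950), (p1, 3800, k1, Hal, 5, 29, 1490), (p1, 3800, k1, Hal, 5, 35, 6170), (p1, 3800, k1, Hal, 5, 5, 7000), (p1, 3800, k1, Hal, 6, 21, 5950), (p1, 3800, k1, Hal, 6, 29, 1490), (p1, 3800, k1, Hal, 6, 35, 6170), (p1, 3800, k1, Hal, 6, 5, 7000), (p1, 3800, k1, Hal, 8, 21, 5950), (p1, 3800, k1, Hal, 8, 29, 1490), (p1, 3800, k1, Hal, 8, 35, 6170), (p1, 3800, k1, Hal, 8, 5, 7000), (p1, 6180, law, Cal, 5, 21, 5950), (p1, 6180, law, Cal, 5, 29, 1490), (p1, 6180, law, Cal, 5, 35, 6170), (p1, 6180, law, Cal, 5, 5, 7000), (p1, 6180, law, Cal, 6, 21, 5950), (p1, 6180, law, Cal, 6, 29, 1490), (p1, 6180, law, Cal, 6, 35, 6170), (p1, 6180, law, Cal, 6, 5, 7000), (p1, 6180, law, Cal, 8, 21, 5950), (p1, 6180, law, Cal, 8, 29, 1490), (p1, 6180, law, Cal, 8, 35, 6170), (p1, 6180, law, Cal, 8, 5, 7000)}
π_{dept, name} gives {(p1, Cal), (p1, Hal), (p1, Jo)} (33 duplicate(s) eliminated).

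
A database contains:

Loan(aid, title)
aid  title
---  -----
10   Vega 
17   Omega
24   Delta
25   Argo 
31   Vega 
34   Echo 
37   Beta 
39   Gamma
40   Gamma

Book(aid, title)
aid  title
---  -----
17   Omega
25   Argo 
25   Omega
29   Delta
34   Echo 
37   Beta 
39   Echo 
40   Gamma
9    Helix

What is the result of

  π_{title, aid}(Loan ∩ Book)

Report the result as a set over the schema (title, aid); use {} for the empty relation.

{(Argo, 25), (Beta, 37), (Echo, 34), (Gamma, 40), (Omega, 17)}

Taking the intersection: {(17, Omega), (25, Argo), (34, Echo), (37, Beta), (40, Gamma)}
Keep only column(s) title, aid: {(Argo, 25), (Beta, 37), (Echo, 34), (Gamma, 40), (Omega, 17)}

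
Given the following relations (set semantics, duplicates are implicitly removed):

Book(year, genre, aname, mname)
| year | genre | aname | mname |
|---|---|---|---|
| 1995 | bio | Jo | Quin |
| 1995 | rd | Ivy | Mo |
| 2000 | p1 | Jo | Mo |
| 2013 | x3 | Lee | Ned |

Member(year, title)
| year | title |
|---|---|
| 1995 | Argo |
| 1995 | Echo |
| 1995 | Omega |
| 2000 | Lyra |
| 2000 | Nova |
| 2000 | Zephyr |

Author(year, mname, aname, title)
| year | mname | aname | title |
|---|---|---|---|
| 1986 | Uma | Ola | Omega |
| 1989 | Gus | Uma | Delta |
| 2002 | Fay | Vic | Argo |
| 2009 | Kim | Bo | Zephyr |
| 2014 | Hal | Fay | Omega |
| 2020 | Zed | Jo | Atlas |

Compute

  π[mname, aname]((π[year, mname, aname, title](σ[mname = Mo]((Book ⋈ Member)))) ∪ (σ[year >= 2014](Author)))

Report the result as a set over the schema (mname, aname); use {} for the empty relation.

{(Hal, Fay), (Mo, Ivy), (Mo, Jo), (Zed, Jo)}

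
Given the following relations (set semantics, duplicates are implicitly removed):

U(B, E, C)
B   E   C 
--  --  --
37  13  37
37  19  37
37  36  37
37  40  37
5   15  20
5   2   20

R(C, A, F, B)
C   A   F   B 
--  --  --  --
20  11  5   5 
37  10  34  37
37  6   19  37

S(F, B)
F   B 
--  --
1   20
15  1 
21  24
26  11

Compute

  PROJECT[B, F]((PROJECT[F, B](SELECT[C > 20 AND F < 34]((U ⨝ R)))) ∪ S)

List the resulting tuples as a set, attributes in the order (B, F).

{(1, 15), (11, 26), (20, 1), (24, 21), (37, 19)}

Natural join on B, C: {(37, 13, 37, 10, 34), (37, 13, 37, 6, 19), (37, 19, 37, 10, 34), (37, 19, 37, 6, 19), (37, 36, 37, 10, 34), (37, 36, 37, 6, 19), (37, 40, 37, 10, 34), (37, 40, 37, 6, 19), (5, 15, 20, 11, 5), (5, 2, 20, 11, 5)}
σ[C > 20 AND F < 34]: keep tuples satisfying C > 20 AND F < 34 → {(37, 13, 37, 6, 19), (37, 19, 37, 6, 19), (37, 36, 37, 6, 19), (37, 40, 37, 6, 19)}
Keep only column(s) F, B (3 duplicate(s) eliminated): {(19, 37)}
Union: {(19, 37)} with {(1, 20), (15, 1), (21, 24), (26, 11)} → {(1, 20), (15, 1), (19, 37), (21, 24), (26, 11)}
Keep only column(s) B, F: {(1, 15), (11, 26), (20, 1), (24, 21), (37, 19)}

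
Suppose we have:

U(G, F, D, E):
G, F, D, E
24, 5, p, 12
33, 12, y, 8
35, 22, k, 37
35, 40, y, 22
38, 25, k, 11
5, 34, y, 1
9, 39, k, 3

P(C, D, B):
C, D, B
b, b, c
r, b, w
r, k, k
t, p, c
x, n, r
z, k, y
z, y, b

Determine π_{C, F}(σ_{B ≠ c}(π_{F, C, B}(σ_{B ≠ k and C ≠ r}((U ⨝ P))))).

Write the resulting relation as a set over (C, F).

{(z, 12), (z, 22), (z, 25), (z, 34), (z, 39), (z, 40)}

Natural join on D: {(24, 5, p, 12, t, c), (33, 12, y, 8, z, b), (35, 22, k, 37, r, k), (35, 22, k, 37, z, y), (35, 40, y, 22, z, b), (38, 25, k, 11, r, k), (38, 25, k, 11, z, y), (5, 34, y, 1, z, b), (9, 39, k, 3, r, k), (9, 39, k, 3, z, y)}
Selection B ≠ k and C ≠ r: {(24, 5, p, 12, t, c), (33, 12, y, 8, z, b), (35, 22, k, 37, z, y), (35, 40, y, 22, z, b), (38, 25, k, 11, z, y), (5, 34, y, 1, z, b), (9, 39, k, 3, z, y)}
Keep only column(s) F, C, B: {(12, z, b), (22, z, y), (25, z, y), (34, z, b), (39, z, y), (40, z, b), (5, t, c)}
Selection B ≠ c: {(12, z, b), (22, z, y), (25, z, y), (34, z, b), (39, z, y), (40, z, b)}
Keep only column(s) C, F: {(z, 12), (z, 22), (z, 25), (z, 34), (z, 39), (z, 40)}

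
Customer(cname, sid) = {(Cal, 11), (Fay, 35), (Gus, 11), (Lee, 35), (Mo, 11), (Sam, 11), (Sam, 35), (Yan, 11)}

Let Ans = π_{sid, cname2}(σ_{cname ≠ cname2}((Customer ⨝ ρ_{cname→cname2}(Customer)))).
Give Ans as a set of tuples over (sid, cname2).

ρ[cname→cname2]: schema becomes (cname2, sid); tuples unchanged.
Customer ⋈ ρ_{cname→cname2}(Customer) (natural join on sid): {(Cal, 11, Cal), (Cal, 11, Gus), (Cal, 11, Mo), (Cal, 11, Sam), (Cal, 11, Yan), (Fay, 35, Fay), (Fay, 35, Lee), (Fay, 35, Sam), (Gus, 11, Cal), (Gus, 11, Gus), (Gus, 11, Mo), (Gus, 11, Sam), (Gus, 11, Yan), (Lee, 35, Fay), (Lee, 35, Lee), (Lee, 35, Sam), (Mo, 11, Cal), (Mo, 11, Gus), (Mo, 11, Mo), (Mo, 11, Sam), (Mo, 11, Yan), (Sam, 11, Cal), (Sam, 11, Gus), (Sam, 11, Mo), (Sam, 11, Sam), (Sam, 11, Yan), (Sam, 35, Fay), (Sam, 35, Lee), (Sam, 35, Sam), (Yan, 11, Cal), (Yan, 11, Gus), (Yan, 11, Mo), (Yan, 11, Sam), (Yan, 11, Yan)}
Apply σ_{cname ≠ cname2}; surviving tuples: {(Cal, 11, Gus), (Cal, 11, Mo), (Cal, 11, Sam), (Cal, 11, Yan), (Fay, 35, Lee), (Fay, 35, Sam), (Gus, 11, Cal), (Gus, 11, Mo), (Gus, 11, Sam), (Gus, 11, Yan), (Lee, 35, Fay), (Lee, 35, Sam), (Mo, 11, Cal), (Mo, 11, Gus), (Mo, 11, Sam), (Mo, 11, Yan), (Sam, 11, Cal), (Sam, 11, Gus), (Sam, 11, Mo), (Sam, 11, Yan), (Sam, 35, Fay), (Sam, 35, Lee), (Yan, 11, Cal), (Yan, 11, Gus), (Yan, 11, Mo), (Yan, 11, Sam)}
Keep only column(s) sid, cname2 (18 duplicate(s) eliminated): {(11, Cal), (11, Gus), (11, Mo), (11, Sam), (11, Yan), (35, Fay), (35, Lee), (35, Sam)}

{(11, Cal), (11, Gus), (11, Mo), (11, Sam), (11, Yan), (35, Fay), (35, Lee), (35, Sam)}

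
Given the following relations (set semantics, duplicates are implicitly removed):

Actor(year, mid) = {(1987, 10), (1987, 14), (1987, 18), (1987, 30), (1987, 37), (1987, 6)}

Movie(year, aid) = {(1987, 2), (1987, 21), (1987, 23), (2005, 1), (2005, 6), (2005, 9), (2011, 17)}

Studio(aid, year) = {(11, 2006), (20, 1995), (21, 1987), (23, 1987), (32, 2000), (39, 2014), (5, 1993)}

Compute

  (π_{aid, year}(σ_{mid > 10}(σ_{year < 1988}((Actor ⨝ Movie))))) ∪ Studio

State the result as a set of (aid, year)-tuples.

{(11, 2006), (2, 1987), (20, 1995), (21, 1987), (23, 1987), (32, 2000), (39, 2014), (5, 1993)}

Actor ⋈ Movie (natural join on year): {(1987, 10, 2), (1987, 10, 21), (1987, 10, 23), (1987, 14, 2), (1987, 14, 21), (1987, 14, 23), (1987, 18, 2), (1987, 18, 21), (1987, 18, 23), (1987, 30, 2), (1987, 30, 21), (1987, 30, 23), (1987, 37, 2), (1987, 37, 21), (1987, 37, 23), (1987, 6, 2), (1987, 6, 21), (1987, 6, 23)}
Filtering on year < 1988 leaves {(1987, 10, 2), (1987, 10, 21), (1987, 10, 23), (1987, 14, 2), (1987, 14, 21), (1987, 14, 23), (1987, 18, 2), (1987, 18, 21), (1987, 18, 23), (1987, 30, 2), (1987, 30, 21), (1987, 30, 23), (1987, 37, 2), (1987, 37, 21), (1987, 37, 23), (1987, 6, 2), (1987, 6, 21), (1987, 6, 23)}.
Filtering on mid > 10 leaves {(1987, 14, 2), (1987, 14, 21), (1987, 14, 23), (1987, 18, 2), (1987, 18, 21), (1987, 18, 23), (1987, 30, 2), (1987, 30, 21), (1987, 30, 23), (1987, 37, 2), (1987, 37, 21), (1987, 37, 23)}.
π_{aid, year} gives {(2, 1987), (21, 1987), (23, 1987)} (9 duplicate(s) eliminated).
Set union of the two operands is {(11, 2006), (2, 1987), (20, 1995), (21, 1987), (23, 1987), (32, 2000), (39, 2014), (5, 1993)}.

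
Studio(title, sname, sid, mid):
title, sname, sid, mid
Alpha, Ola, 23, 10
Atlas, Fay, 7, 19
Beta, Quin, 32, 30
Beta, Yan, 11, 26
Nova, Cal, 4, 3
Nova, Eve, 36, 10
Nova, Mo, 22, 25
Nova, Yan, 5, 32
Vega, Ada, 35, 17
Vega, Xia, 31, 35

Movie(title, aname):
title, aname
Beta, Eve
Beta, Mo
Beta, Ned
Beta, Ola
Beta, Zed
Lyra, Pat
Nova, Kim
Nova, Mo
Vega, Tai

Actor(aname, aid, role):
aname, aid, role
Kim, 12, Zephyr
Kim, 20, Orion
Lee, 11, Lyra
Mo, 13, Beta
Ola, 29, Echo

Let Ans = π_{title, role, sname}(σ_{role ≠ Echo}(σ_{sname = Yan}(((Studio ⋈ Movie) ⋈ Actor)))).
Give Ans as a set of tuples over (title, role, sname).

{(Beta, Beta, Yan), (Nova, Beta, Yan), (Nova, Orion, Yan), (Nova, Zephyr, Yan)}

Natural join on title: {(Beta, Quin, 32, 30, Eve), (Beta, Quin, 32, 30, Mo), (Beta, Quin, 32, 30, Ned), (Beta, Quin, 32, 30, Ola), (Beta, Quin, 32, 30, Zed), (Beta, Yan, 11, 26, Eve), (Beta, Yan, 11, 26, Mo), (Beta, Yan, 11, 26, Ned), (Beta, Yan, 11, 26, Ola), (Beta, Yan, 11, 26, Zed), (Nova, Cal, 4, 3, Kim), (Nova, Cal, 4, 3, Mo), (Nova, Eve, 36, 10, Kim), (Nova, Eve, 36, 10, Mo), (Nova, Mo, 22, 25, Kim), (Nova, Mo, 22, 25, Mo), (Nova, Yan, 5, 32, Kim), (Nova, Yan, 5, 32, Mo), (Vega, Ada, 35, 17, Tai), (Vega, Xia, 31, 35, Tai)}
Natural join on aname: {(Beta, Quin, 32, 30, Mo, 13, Beta), (Beta, Quin, 32, 30, Ola, 29, Echo), (Beta, Yan, 11, 26, Mo, 13, Beta), (Beta, Yan, 11, 26, Ola, 29, Echo), (Nova, Cal, 4, 3, Kim, 12, Zephyr), (Nova, Cal, 4, 3, Kim, 20, Orion), (Nova, Cal, 4, 3, Mo, 13, Beta), (Nova, Eve, 36, 10, Kim, 12, Zephyr), (Nova, Eve, 36, 10, Kim, 20, Orion), (Nova, Eve, 36, 10, Mo, 13, Beta), (Nova, Mo, 22, 25, Kim, 12, Zephyr), (Nova, Mo, 22, 25, Kim, 20, Orion), (Nova, Mo, 22, 25, Mo, 13, Beta), (Nova, Yan, 5, 32, Kim, 12, Zephyr), (Nova, Yan, 5, 32, Kim, 20, Orion), (Nova, Yan, 5, 32, Mo, 13, Beta)}
Selection sname = Yan: {(Beta, Yan, 11, 26, Mo, 13, Beta), (Beta, Yan, 11, 26, Ola, 29, Echo), (Nova, Yan, 5, 32, Kim, 12, Zephyr), (Nova, Yan, 5, 32, Kim, 20, Orion), (Nova, Yan, 5, 32, Mo, 13, Beta)}
Selection role ≠ Echo: {(Beta, Yan, 11, 26, Mo, 13, Beta), (Nova, Yan, 5, 32, Kim, 12, Zephyr), (Nova, Yan, 5, 32, Kim, 20, Orion), (Nova, Yan, 5, 32, Mo, 13, Beta)}
Projecting to title, role, sname: {(Beta, Beta, Yan), (Nova, Beta, Yan), (Nova, Orion, Yan), (Nova, Zephyr, Yan)}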